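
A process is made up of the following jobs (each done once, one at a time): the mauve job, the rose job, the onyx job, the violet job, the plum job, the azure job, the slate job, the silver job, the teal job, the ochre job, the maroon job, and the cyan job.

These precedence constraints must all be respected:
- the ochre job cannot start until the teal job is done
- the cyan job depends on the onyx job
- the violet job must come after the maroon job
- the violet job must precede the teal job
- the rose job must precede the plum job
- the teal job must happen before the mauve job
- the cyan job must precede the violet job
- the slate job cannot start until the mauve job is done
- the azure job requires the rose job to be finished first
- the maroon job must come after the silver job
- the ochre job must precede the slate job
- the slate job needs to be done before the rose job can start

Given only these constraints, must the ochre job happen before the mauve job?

No

The ochre job and the mauve job are not related by any chain of constraints.
There exist valid orderings with the mauve job before the ochre job, so the ochre job is not required to come first.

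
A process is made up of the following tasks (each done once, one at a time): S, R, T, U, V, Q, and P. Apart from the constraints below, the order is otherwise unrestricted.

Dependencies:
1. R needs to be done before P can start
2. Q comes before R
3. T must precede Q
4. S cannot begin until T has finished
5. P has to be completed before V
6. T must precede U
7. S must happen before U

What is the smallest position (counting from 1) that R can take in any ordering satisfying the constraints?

3

Every task that must precede R has to come before it. Tracing all chains that end at R, those tasks are: T, Q — 2 in total.
So at minimum 2 tasks come before R, putting R no earlier than position 3. That position is achievable by scheduling exactly those predecessors first.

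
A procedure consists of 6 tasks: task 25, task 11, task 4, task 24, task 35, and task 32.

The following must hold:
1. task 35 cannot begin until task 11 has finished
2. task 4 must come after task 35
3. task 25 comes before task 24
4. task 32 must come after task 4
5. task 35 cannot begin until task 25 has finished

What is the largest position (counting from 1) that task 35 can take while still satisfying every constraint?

Following every chain forward from task 35, the tasks that must come later are task 4, task 32 — 2 of them.
With 2 mandatory successors out of 6 tasks total, the latest slot for task 35 is 6−2 = 4, and it's reachable by doing all non-successors before task 35.

4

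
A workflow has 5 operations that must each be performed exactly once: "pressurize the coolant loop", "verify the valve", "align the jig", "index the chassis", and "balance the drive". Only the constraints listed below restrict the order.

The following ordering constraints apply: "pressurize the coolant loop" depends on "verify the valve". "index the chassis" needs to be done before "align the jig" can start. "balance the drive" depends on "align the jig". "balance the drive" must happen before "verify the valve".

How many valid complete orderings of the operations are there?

1

"index the chassis" is the only operation with nothing required before it, so every ordering starts there.
Continuing from there, at each step only one operation has all its prerequisites placed, so the ordering is fully determined — there is exactly 1.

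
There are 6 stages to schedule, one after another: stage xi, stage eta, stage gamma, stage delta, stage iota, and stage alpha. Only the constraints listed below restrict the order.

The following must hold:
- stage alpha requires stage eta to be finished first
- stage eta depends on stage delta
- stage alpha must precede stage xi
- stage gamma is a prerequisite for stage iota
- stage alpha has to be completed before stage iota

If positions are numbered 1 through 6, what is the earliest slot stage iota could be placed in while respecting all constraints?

5

Every stage that must precede stage iota has to come before it. Tracing all chains that end at stage iota, those stages are: stage eta, stage gamma, stage delta, stage alpha — 4 in total.
With 4 mandatory predecessors, the earliest stage iota can sit is position 4+1 = 5, and placing just those 4 first achieves it.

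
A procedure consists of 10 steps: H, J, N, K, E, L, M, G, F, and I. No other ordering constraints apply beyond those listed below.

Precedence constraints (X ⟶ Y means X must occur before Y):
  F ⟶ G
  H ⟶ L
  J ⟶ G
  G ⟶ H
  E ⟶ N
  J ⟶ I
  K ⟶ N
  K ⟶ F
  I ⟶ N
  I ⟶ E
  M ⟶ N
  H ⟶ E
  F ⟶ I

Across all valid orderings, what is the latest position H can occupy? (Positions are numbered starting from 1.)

Every step that must follow H has to come after it. Tracing all chains starting from H, those steps are: N, E, L — 3 in total.
So at least 3 steps follow H, putting H no later than position 7. That position is achievable by scheduling everything else first.

7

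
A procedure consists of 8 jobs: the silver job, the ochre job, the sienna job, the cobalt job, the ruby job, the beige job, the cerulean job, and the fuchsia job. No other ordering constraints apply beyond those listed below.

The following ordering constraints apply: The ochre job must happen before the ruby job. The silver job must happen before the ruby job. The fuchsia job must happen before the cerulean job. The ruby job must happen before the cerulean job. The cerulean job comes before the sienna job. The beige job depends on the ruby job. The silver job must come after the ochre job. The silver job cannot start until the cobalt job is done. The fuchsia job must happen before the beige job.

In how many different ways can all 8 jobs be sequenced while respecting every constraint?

30

The jobs with no prerequisites are the ochre job, the cobalt job, the fuchsia job; any of them can be placed first.
Enumerating by repeatedly choosing an available job (one whose prerequisites are all placed) gives 30 distinct complete orderings.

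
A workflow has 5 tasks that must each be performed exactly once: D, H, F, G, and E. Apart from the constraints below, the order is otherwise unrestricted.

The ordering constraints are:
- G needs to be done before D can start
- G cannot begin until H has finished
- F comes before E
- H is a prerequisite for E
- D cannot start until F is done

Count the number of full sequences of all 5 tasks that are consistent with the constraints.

8

2 tasks have no prerequisites (H, F), so any of them could come first.
Enumerating by repeatedly choosing an available task (one whose prerequisites are all placed) gives 8 distinct complete orderings.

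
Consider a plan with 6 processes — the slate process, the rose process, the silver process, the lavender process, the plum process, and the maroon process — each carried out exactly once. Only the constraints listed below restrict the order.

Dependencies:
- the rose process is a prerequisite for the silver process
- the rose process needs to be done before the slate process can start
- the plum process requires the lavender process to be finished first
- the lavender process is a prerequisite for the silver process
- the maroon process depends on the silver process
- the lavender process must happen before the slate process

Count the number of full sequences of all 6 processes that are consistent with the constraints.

2 processes have no prerequisites (the rose process, the lavender process), so any of them could come first.
Counting all ways to extend the partial order to a total order gives 27.

27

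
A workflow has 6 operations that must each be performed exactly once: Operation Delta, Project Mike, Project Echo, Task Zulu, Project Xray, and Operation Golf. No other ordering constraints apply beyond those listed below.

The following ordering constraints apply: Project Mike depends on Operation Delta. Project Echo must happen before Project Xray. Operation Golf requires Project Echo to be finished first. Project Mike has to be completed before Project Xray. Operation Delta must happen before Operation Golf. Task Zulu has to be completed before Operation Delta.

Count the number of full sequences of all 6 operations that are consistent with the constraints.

2 operations have no prerequisites (Project Echo, Task Zulu), so any of them could come first.
Systematically extending each partial ordering one operation at a time and counting, there are 11 complete orderings.

11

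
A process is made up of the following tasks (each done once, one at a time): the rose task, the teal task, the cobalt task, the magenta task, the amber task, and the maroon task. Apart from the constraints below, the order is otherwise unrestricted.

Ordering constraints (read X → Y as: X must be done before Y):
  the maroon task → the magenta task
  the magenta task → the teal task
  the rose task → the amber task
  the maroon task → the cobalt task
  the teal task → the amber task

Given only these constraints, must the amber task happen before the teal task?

No

In fact the dependencies run the other way: the teal task → the amber task.
So the amber task does not have to come before the teal task — it cannot.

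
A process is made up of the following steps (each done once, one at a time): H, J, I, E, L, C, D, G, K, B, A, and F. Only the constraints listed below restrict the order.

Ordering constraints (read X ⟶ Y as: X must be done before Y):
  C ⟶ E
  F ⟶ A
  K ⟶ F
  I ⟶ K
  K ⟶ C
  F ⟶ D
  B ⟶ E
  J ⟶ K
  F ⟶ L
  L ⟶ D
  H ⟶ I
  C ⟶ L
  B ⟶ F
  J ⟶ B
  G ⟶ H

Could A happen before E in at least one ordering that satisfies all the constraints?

Yes

No chain of constraints runs from E to A, so E is not required to come first.
So a valid ordering placing A earlier than E exists.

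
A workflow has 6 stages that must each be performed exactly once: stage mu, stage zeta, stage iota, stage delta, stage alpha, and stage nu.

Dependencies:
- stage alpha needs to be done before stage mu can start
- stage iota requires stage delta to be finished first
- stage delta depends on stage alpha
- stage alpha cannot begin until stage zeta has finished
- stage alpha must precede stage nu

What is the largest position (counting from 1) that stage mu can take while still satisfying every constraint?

6

Stage mu has no required successors, so nothing stops it from going last (position 6).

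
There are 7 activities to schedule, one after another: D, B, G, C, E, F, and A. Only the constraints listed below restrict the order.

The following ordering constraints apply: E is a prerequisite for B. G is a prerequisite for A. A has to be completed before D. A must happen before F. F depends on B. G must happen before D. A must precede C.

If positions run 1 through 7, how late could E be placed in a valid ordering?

Every activity that must follow E has to come after it. Tracing all chains starting from E, those activities are: B, F — 2 in total.
So at least 2 activities follow E, putting E no later than position 5. That position is achievable by scheduling everything else first.

5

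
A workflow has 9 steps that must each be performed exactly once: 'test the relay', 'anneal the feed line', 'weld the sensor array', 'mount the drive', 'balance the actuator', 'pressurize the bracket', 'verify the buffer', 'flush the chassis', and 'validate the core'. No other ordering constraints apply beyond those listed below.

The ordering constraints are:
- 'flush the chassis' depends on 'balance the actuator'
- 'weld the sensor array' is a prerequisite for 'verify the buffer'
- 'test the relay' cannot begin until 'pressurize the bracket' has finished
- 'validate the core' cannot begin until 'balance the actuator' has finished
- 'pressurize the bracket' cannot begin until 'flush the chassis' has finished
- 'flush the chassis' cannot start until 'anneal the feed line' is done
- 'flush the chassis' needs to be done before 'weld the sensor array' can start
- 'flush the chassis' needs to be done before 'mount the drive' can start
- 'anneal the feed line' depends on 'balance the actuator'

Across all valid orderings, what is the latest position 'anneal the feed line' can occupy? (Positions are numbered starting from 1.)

3

The steps that are forced after 'anneal the feed line', directly or by a chain of constraints, are 'test the relay', 'weld the sensor array', 'mount the drive', 'pressurize the bracket', 'verify the buffer', 'flush the chassis'. That's 6 steps.
So at least 6 steps follow 'anneal the feed line', putting 'anneal the feed line' no later than position 3. That position is achievable by scheduling everything else first.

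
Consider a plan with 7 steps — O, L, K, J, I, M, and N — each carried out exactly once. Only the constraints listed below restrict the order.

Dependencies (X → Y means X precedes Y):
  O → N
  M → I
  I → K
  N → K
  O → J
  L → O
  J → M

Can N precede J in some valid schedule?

The constraints leave N and J unordered relative to each other; nothing requires J earlier.
So a valid ordering placing N earlier than J exists.

Yes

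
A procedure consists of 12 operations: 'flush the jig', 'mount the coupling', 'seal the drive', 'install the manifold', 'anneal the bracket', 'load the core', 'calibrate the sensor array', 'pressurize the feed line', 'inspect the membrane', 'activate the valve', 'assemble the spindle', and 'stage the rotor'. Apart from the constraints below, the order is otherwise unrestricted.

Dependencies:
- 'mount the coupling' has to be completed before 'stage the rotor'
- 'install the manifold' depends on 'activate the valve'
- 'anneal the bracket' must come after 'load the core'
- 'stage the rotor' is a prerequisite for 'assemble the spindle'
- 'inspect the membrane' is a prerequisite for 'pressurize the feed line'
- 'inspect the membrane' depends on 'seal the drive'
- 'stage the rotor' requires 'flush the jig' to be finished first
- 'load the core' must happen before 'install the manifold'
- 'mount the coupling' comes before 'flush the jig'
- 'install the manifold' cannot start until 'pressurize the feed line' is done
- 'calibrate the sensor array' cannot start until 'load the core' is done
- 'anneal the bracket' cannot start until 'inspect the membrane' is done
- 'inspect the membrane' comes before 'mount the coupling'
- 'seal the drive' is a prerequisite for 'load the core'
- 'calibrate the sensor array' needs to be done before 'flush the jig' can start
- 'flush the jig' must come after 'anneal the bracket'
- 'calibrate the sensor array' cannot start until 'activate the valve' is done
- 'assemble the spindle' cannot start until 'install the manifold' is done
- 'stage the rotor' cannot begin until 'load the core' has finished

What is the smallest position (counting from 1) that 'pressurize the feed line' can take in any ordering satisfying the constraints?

Working backwards through the constraints from 'pressurize the feed line', its full set of required predecessors is 'seal the drive', 'inspect the membrane' — 2 of them.
With 2 mandatory predecessors, the earliest 'pressurize the feed line' can sit is position 2+1 = 3, and placing just those 2 first achieves it.

3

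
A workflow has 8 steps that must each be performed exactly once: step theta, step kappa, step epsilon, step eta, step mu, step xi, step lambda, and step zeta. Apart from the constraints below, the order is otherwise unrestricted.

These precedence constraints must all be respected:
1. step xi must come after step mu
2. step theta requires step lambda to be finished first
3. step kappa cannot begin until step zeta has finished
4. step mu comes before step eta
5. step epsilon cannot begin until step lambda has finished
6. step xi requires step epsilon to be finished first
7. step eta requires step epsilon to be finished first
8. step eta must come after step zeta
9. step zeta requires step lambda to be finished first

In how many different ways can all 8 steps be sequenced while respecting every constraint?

2 steps have no prerequisites (step mu, step lambda), so any of them could come first.
Counting all ways to extend the partial order to a total order gives 460.

460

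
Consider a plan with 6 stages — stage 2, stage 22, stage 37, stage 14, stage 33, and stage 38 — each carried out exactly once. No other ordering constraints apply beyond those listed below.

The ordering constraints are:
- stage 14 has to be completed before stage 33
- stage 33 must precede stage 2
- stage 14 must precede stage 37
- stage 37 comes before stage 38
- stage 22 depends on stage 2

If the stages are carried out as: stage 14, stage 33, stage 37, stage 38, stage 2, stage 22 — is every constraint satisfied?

Yes

Every stated constraint is respected: stage 33 sits at position 2, ahead of stage 2 at position 5, and each of the other listed pairs likewise has the predecessor earlier in the sequence.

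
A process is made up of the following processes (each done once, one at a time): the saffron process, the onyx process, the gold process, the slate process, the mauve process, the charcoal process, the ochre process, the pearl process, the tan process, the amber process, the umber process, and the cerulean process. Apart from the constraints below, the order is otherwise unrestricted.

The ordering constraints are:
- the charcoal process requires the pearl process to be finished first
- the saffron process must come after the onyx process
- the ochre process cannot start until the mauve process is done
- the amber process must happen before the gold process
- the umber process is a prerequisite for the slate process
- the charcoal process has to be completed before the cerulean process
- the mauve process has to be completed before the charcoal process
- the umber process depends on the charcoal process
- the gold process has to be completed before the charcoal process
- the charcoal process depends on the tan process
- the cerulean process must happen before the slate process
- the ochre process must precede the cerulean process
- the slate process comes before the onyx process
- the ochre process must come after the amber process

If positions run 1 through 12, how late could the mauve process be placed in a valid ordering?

5

Every process that must follow the mauve process has to come after it. Tracing all chains starting from the mauve process, those processes are: the saffron process, the onyx process, the slate process, the charcoal process, the ochre process, the umber process, the cerulean process — 7 in total.
So at least 7 processes follow the mauve process, putting the mauve process no later than position 5. That position is achievable by scheduling everything else first.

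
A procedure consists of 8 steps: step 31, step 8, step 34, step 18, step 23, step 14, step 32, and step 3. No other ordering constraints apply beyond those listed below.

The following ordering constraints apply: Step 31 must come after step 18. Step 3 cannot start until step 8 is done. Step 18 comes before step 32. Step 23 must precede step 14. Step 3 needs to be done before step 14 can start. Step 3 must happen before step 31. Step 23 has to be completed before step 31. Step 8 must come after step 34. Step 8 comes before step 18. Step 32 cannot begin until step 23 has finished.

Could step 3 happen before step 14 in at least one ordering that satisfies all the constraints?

The constraints force step 3 before step 14, so yes — every valid ordering has step 3 earlier.

Yes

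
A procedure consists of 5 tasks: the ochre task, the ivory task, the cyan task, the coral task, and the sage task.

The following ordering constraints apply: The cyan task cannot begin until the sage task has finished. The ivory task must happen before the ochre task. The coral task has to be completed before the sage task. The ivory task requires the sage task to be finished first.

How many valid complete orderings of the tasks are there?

3

Only the coral task has no prerequisites, so it must go first.
Enumerating by repeatedly choosing an available task (one whose prerequisites are all placed) gives 3 distinct complete orderings.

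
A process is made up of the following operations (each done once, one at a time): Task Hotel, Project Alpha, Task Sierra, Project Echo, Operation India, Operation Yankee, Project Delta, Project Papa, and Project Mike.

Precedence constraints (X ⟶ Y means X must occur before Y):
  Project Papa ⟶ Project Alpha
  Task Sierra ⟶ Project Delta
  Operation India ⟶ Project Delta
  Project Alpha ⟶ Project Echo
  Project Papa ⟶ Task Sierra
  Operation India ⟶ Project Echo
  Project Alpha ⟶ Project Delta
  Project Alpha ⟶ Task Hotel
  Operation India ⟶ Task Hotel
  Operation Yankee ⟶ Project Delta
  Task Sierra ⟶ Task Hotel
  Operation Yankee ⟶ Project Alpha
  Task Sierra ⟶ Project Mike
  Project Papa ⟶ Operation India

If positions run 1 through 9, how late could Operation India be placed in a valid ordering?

6

Every operation that must follow Operation India has to come after it. Tracing all chains starting from Operation India, those operations are: Task Hotel, Project Echo, Project Delta — 3 in total.
So at least 3 operations follow Operation India, putting Operation India no later than position 6. That position is achievable by scheduling everything else first.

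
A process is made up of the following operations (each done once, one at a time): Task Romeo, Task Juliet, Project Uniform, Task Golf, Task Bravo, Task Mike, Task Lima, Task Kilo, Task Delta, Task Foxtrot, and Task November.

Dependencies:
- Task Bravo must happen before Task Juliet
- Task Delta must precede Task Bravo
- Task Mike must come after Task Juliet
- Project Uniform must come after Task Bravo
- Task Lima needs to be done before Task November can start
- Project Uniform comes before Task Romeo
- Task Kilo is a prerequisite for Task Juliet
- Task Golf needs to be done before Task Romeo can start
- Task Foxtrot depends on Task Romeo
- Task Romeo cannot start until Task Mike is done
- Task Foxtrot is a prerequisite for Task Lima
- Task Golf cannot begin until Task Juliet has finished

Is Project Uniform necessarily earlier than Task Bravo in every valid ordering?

No

The constraints actually force Task Bravo before Project Uniform (via Task Bravo → Project Uniform), not the other way around.
So Project Uniform does not have to come before Task Bravo — it cannot.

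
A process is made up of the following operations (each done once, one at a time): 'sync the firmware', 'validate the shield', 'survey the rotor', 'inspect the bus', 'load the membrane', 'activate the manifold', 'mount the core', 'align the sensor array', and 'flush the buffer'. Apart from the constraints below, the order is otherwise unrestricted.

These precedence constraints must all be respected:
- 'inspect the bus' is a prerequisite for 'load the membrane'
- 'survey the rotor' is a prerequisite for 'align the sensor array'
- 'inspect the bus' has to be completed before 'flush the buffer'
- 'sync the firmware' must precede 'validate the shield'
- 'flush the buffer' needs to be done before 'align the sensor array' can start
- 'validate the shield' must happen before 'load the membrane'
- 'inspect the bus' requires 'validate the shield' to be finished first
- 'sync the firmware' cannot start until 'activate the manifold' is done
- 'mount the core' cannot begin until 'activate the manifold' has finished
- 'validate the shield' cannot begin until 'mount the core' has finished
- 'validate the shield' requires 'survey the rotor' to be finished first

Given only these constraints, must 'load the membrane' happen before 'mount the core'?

There is a chain 'mount the core' → 'validate the shield' → 'load the membrane', which puts 'mount the core' before 'load the membrane'.
So 'load the membrane' does not have to come before 'mount the core' — it cannot.

No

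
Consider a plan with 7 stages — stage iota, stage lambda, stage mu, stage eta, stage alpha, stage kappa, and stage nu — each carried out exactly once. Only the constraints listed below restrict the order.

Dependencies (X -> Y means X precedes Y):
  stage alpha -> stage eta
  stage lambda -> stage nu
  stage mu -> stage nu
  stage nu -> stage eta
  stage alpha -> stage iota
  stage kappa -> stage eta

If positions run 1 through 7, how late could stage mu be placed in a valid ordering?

Following every chain forward from stage mu, the stages that must come later are stage eta, stage nu — 2 of them.
With 2 mandatory successors out of 7 stages total, the latest slot for stage mu is 7−2 = 5, and it's reachable by doing all non-successors before stage mu.

5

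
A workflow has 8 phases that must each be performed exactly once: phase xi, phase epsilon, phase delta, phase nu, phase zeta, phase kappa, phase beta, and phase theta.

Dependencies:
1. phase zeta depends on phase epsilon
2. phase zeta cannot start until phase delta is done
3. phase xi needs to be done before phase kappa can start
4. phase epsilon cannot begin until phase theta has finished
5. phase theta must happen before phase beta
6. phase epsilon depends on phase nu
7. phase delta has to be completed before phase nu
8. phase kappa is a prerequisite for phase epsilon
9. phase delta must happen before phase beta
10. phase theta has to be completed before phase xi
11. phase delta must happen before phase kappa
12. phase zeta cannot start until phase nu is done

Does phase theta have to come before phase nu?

No

No chain of constraints connects phase theta to phase nu in either direction.
So phase theta can come before phase nu or after — it is not forced.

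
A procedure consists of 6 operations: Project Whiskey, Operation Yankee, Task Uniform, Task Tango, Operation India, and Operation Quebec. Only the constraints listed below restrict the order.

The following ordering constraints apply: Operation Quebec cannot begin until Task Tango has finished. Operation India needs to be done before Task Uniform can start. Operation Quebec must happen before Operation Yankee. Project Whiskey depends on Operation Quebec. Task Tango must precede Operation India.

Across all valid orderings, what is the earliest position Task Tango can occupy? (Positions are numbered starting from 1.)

1

Nothing is required before Task Tango; it can be the very first operation.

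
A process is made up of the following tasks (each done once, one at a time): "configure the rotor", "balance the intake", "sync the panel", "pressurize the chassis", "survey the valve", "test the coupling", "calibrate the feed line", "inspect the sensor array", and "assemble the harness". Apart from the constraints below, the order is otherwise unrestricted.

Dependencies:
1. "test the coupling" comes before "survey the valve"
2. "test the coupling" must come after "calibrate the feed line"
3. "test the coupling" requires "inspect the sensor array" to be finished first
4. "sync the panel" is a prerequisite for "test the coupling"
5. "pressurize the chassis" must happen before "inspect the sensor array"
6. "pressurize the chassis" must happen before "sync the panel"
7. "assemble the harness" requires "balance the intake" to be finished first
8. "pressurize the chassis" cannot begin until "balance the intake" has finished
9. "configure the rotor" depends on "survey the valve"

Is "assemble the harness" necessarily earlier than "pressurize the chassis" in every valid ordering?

No

No chain of constraints connects "assemble the harness" to "pressurize the chassis" in either direction.
There exist valid orderings with "pressurize the chassis" before "assemble the harness", so "assemble the harness" is not required to come first.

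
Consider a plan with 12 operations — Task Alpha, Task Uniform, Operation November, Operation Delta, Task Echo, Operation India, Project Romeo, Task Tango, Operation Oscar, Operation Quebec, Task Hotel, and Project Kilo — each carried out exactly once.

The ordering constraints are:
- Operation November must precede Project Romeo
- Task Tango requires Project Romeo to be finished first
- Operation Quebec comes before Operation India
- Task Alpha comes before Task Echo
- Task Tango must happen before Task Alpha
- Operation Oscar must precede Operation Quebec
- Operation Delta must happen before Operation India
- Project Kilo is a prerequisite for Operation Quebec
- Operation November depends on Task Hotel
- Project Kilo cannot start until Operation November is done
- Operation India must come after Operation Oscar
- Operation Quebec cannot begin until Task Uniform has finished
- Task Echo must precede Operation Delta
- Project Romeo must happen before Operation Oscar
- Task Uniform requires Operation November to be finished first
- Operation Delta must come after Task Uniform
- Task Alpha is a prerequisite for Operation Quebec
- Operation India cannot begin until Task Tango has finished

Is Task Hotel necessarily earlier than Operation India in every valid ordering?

Following the dependencies: Task Hotel → Operation November → Task Uniform → Operation Quebec → Operation India.
Hence Task Hotel necessarily comes before Operation India.

Yes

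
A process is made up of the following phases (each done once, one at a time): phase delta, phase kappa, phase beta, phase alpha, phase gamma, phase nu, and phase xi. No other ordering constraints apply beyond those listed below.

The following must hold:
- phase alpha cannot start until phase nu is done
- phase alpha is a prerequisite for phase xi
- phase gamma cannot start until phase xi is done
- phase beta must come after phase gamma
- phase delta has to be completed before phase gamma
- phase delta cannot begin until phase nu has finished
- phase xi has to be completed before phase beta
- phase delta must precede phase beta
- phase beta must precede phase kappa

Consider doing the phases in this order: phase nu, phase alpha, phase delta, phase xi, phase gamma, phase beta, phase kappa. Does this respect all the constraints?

Yes

Every stated constraint is respected: phase delta sits at position 3, ahead of phase beta at position 6, and each of the other listed pairs likewise has the predecessor earlier in the sequence.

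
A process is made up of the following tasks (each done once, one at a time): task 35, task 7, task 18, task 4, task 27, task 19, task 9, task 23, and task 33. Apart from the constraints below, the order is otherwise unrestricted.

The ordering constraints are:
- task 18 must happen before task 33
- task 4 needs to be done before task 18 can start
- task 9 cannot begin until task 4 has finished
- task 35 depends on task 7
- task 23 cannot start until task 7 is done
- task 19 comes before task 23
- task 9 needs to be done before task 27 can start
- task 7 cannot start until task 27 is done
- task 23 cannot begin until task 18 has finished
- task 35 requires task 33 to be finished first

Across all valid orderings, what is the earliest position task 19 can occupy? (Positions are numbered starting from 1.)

No constraint forces any other task before task 19, so it can be placed first.

1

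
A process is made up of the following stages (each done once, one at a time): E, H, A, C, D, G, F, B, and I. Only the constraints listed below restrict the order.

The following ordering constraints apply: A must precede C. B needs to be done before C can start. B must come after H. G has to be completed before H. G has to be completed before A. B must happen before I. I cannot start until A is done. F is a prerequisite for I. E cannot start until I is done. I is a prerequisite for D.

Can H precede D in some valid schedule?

H is actually forced before D by the constraints, so certainly some valid ordering has H first.

Yes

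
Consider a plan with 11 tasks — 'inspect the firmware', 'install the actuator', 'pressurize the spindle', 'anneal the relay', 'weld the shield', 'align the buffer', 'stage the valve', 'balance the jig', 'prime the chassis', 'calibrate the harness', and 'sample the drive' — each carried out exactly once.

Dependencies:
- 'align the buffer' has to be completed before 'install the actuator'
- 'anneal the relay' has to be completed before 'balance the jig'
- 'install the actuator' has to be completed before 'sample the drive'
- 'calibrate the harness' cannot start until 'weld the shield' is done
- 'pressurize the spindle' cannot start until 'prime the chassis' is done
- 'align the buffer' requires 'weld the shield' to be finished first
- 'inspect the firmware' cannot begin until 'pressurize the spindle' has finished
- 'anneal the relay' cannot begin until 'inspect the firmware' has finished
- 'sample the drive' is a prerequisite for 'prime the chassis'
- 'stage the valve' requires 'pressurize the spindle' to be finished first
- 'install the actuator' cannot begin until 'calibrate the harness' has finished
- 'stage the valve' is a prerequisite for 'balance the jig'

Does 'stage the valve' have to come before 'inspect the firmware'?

No

'stage the valve' and 'inspect the firmware' are not related by any chain of constraints.
So 'stage the valve' can come before 'inspect the firmware' or after — it is not forced.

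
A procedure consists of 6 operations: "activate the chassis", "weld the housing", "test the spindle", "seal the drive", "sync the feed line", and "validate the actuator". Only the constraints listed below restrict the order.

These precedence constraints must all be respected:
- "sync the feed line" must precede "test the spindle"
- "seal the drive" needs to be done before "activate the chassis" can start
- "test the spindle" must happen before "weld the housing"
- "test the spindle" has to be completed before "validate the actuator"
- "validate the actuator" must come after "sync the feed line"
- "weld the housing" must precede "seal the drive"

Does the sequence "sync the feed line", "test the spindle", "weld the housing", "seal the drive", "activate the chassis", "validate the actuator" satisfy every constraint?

Yes

Every stated constraint is respected: "sync the feed line" sits at position 1, ahead of "validate the actuator" at position 6, and each of the other listed pairs likewise has the predecessor earlier in the sequence.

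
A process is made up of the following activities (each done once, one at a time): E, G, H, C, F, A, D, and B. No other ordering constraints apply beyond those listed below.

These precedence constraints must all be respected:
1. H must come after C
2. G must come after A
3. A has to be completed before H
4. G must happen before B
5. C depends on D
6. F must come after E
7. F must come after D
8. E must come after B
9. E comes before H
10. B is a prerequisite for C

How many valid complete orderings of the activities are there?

23

The activities with no prerequisites are A, D; any of them can be placed first.
Enumerating by repeatedly choosing an available activity (one whose prerequisites are all placed) gives 23 distinct complete orderings.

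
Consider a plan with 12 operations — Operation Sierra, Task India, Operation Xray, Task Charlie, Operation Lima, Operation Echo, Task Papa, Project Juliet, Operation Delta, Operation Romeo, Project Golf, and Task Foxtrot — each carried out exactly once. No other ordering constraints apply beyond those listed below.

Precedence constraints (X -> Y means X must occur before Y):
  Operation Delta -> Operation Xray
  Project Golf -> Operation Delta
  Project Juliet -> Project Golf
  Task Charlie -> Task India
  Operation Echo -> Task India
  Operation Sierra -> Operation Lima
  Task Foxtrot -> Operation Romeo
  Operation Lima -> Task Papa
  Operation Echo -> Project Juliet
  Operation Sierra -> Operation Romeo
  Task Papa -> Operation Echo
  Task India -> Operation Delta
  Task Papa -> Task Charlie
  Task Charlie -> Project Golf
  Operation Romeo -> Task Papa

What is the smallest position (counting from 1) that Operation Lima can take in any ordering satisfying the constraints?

The only operation forced before Operation Lima (directly or transitively) is Operation Sierra.
With 1 mandatory predecessor, the earliest Operation Lima can sit is position 1+1 = 2, and placing just that one first achieves it.

2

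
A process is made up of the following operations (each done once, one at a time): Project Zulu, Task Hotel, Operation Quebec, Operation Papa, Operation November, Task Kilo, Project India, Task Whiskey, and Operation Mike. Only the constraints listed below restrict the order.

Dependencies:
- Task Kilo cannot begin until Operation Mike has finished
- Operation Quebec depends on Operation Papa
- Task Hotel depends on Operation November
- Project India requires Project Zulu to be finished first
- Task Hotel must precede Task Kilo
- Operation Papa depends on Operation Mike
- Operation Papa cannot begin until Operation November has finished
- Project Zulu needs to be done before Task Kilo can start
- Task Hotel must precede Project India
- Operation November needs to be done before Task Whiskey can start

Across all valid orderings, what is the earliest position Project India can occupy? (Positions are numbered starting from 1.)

4

The operations that are forced before Project India, directly or transitively, are Project Zulu, Task Hotel, Operation November. That's 3 operations.
So at minimum 3 operations come before Project India, putting Project India no earlier than position 4. That position is achievable by scheduling exactly those predecessors first.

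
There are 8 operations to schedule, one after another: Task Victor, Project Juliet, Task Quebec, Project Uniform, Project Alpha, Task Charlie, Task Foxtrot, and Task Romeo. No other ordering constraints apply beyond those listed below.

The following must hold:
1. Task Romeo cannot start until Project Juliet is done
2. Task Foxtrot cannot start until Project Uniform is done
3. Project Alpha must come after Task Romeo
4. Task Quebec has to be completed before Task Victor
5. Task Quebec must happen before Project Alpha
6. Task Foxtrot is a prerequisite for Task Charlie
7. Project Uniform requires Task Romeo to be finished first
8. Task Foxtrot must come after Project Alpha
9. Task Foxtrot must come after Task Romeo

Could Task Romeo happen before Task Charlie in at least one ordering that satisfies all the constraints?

Task Romeo is actually forced before Task Charlie by the constraints, so certainly some valid ordering has Task Romeo first.

Yes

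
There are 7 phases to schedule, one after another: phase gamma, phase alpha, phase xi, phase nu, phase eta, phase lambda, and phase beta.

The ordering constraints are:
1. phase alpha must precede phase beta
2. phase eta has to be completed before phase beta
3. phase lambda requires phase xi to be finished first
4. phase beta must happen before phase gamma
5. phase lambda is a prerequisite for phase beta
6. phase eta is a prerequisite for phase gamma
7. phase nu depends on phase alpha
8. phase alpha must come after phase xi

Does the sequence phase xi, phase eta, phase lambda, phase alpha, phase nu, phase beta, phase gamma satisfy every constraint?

Yes

Going through the constraints one by one, each required predecessor appears earlier in the sequence than its dependent — e.g. phase eta (position 2) is before phase gamma (position 7), as required.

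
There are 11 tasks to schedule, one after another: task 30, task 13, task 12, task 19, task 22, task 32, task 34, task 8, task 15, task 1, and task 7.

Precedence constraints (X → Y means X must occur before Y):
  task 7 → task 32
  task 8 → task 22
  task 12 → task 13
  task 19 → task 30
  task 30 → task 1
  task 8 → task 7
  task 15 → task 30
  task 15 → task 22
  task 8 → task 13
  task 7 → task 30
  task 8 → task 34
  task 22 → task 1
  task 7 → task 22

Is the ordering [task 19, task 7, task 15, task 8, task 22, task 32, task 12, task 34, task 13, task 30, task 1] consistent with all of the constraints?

No

In the proposed order, task 7 appears before task 8.
That contradicts the constraint that task 8 must precede task 7.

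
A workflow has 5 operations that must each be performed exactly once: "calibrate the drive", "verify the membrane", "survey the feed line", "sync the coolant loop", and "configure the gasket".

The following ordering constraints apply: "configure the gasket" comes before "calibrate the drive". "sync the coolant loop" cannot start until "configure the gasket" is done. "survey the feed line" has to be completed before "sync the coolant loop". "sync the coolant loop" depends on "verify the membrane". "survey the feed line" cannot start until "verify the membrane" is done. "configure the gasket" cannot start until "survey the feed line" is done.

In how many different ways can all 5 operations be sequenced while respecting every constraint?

2

Only "verify the membrane" has no prerequisites, so it must go first.
Systematically extending each partial ordering one operation at a time and counting, there are 2 complete orderings.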